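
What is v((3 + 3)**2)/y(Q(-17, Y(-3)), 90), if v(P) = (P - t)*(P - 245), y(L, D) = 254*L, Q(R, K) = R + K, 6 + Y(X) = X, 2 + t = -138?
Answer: 9196/1651 ≈ 5.5700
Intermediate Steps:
t = -140 (t = -2 - 138 = -140)
Y(X) = -6 + X
Q(R, K) = K + R
v(P) = (-245 + P)*(140 + P) (v(P) = (P - 1*(-140))*(P - 245) = (P + 140)*(-245 + P) = (140 + P)*(-245 + P) = (-245 + P)*(140 + P))
v((3 + 3)**2)/y(Q(-17, Y(-3)), 90) = (-34300 + ((3 + 3)**2)**2 - 105*(3 + 3)**2)/((254*((-6 - 3) - 17))) = (-34300 + (6**2)**2 - 105*6**2)/((254*(-9 - 17))) = (-34300 + 36**2 - 105*36)/((254*(-26))) = (-34300 + 1296 - 3780)/(-6604) = -36784*(-1/6604) = 9196/1651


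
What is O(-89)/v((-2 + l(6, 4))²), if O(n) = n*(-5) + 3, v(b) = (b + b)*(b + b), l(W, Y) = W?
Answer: 7/16 ≈ 0.43750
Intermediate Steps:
v(b) = 4*b² (v(b) = (2*b)*(2*b) = 4*b²)
O(n) = 3 - 5*n (O(n) = -5*n + 3 = 3 - 5*n)
O(-89)/v((-2 + l(6, 4))²) = (3 - 5*(-89))/((4*((-2 + 6)²)²)) = (3 + 445)/((4*(4²)²)) = 448/((4*16²)) = 448/((4*256)) = 448/1024 = 448*(1/1024) = 7/16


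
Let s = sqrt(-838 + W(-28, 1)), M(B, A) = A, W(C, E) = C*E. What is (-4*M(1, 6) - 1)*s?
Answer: -25*I*sqrt(866) ≈ -735.7*I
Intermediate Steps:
s = I*sqrt(866) (s = sqrt(-838 - 28*1) = sqrt(-838 - 28) = sqrt(-866) = I*sqrt(866) ≈ 29.428*I)
(-4*M(1, 6) - 1)*s = (-4*6 - 1)*(I*sqrt(866)) = (-24 - 1)*(I*sqrt(866)) = -25*I*sqrt(866)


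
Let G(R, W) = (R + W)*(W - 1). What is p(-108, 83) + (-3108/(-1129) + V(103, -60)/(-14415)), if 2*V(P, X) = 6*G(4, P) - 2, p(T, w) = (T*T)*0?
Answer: 7837231/16274535 ≈ 0.48156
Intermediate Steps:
G(R, W) = (-1 + W)*(R + W) (G(R, W) = (R + W)*(-1 + W) = (-1 + W)*(R + W))
p(T, w) = 0 (p(T, w) = T²*0 = 0)
V(P, X) = -13 + 3*P² + 9*P (V(P, X) = (6*(P² - 1*4 - P + 4*P) - 2)/2 = (6*(P² - 4 - P + 4*P) - 2)/2 = (6*(-4 + P² + 3*P) - 2)/2 = ((-24 + 6*P² + 18*P) - 2)/2 = (-26 + 6*P² + 18*P)/2 = -13 + 3*P² + 9*P)
p(-108, 83) + (-3108/(-1129) + V(103, -60)/(-14415)) = 0 + (-3108/(-1129) + (-13 + 3*103² + 9*103)/(-14415)) = 0 + (-3108*(-1/1129) + (-13 + 3*10609 + 927)*(-1/14415)) = 0 + (3108/1129 + (-13 + 31827 + 927)*(-1/14415)) = 0 + (3108/1129 + 32741*(-1/14415)) = 0 + (3108/1129 - 32741/14415) = 0 + 7837231/16274535 = 7837231/16274535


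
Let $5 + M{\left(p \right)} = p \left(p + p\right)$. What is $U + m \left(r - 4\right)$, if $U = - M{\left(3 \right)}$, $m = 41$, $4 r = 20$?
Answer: $28$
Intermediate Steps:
$r = 5$ ($r = \frac{1}{4} \cdot 20 = 5$)
$M{\left(p \right)} = -5 + 2 p^{2}$ ($M{\left(p \right)} = -5 + p \left(p + p\right) = -5 + p 2 p = -5 + 2 p^{2}$)
$U = -13$ ($U = - (-5 + 2 \cdot 3^{2}) = - (-5 + 2 \cdot 9) = - (-5 + 18) = \left(-1\right) 13 = -13$)
$U + m \left(r - 4\right) = -13 + 41 \left(5 - 4\right) = -13 + 41 \cdot 1 = -13 + 41 = 28$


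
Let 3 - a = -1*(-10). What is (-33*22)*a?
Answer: 5082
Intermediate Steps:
a = -7 (a = 3 - (-1)*(-10) = 3 - 1*10 = 3 - 10 = -7)
(-33*22)*a = -33*22*(-7) = -726*(-7) = 5082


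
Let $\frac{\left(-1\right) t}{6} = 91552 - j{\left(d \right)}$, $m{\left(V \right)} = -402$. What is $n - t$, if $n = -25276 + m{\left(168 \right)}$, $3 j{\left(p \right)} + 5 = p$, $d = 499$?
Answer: $522646$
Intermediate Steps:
$j{\left(p \right)} = - \frac{5}{3} + \frac{p}{3}$
$n = -25678$ ($n = -25276 - 402 = -25678$)
$t = -548324$ ($t = - 6 \left(91552 - \left(- \frac{5}{3} + \frac{1}{3} \cdot 499\right)\right) = - 6 \left(91552 - \left(- \frac{5}{3} + \frac{499}{3}\right)\right) = - 6 \left(91552 - \frac{494}{3}\right) = \left(-6\right) \frac{274162}{3} = -548324$)
$n - t = -25678 - -548324 = -25678 + 548324 = 522646$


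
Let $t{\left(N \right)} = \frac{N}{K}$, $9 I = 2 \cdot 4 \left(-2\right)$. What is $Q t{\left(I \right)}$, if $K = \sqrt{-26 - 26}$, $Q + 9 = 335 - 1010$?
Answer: $- \frac{608 i \sqrt{13}}{13} \approx - 168.63 i$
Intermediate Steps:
$I = - \frac{16}{9}$ ($I = \frac{2 \cdot 4 \left(-2\right)}{9} = \frac{8 \left(-2\right)}{9} = \frac{1}{9} \left(-16\right) = - \frac{16}{9} \approx -1.7778$)
$Q = -684$ ($Q = -9 + \left(335 - 1010\right) = -9 - 675 = -684$)
$K = 2 i \sqrt{13}$ ($K = \sqrt{-26 - 26} = \sqrt{-52} = 2 i \sqrt{13} \approx 7.2111 i$)
$t{\left(N \right)} = - \frac{i N \sqrt{13}}{26}$ ($t{\left(N \right)} = \frac{N}{2 i \sqrt{13}} = N \left(- \frac{i \sqrt{13}}{26}\right) = - \frac{i N \sqrt{13}}{26}$)
$Q t{\left(I \right)} = - 684 \left(\left(- \frac{1}{26}\right) i \left(- \frac{16}{9}\right) \sqrt{13}\right) = - 684 \frac{8 i \sqrt{13}}{117} = - \frac{608 i \sqrt{13}}{13}$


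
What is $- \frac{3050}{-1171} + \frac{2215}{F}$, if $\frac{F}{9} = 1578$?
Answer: $\frac{45909865}{16630542} \approx 2.7606$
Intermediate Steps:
$F = 14202$ ($F = 9 \cdot 1578 = 14202$)
$- \frac{3050}{-1171} + \frac{2215}{F} = - \frac{3050}{-1171} + \frac{2215}{14202} = \left(-3050\right) \left(- \frac{1}{1171}\right) + 2215 \cdot \frac{1}{14202} = \frac{3050}{1171} + \frac{2215}{14202} = \frac{45909865}{16630542}$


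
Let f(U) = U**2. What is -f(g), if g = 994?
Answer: -988036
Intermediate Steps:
-f(g) = -1*994**2 = -1*988036 = -988036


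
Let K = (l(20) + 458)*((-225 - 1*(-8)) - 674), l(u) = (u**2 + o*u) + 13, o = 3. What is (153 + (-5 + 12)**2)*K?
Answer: -167563242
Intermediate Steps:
l(u) = 13 + u**2 + 3*u (l(u) = (u**2 + 3*u) + 13 = 13 + u**2 + 3*u)
K = -829521 (K = ((13 + 20**2 + 3*20) + 458)*((-225 - 1*(-8)) - 674) = ((13 + 400 + 60) + 458)*((-225 + 8) - 674) = (473 + 458)*(-217 - 674) = 931*(-891) = -829521)
(153 + (-5 + 12)**2)*K = (153 + (-5 + 12)**2)*(-829521) = (153 + 7**2)*(-829521) = (153 + 49)*(-829521) = 202*(-829521) = -167563242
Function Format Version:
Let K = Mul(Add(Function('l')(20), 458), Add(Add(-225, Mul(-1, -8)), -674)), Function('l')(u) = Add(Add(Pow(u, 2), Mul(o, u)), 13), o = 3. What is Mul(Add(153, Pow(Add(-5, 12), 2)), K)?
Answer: -167563242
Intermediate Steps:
Function('l')(u) = Add(13, Pow(u, 2), Mul(3, u)) (Function('l')(u) = Add(Add(Pow(u, 2), Mul(3, u)), 13) = Add(13, Pow(u, 2), Mul(3, u)))
K = -829521 (K = Mul(Add(Add(13, Pow(20, 2), Mul(3, 20)), 458), Add(Add(-225, Mul(-1, -8)), -674)) = Mul(Add(Add(13, 400, 60), 458), Add(Add(-225, 8), -674)) = Mul(Add(473, 458), Add(-217, -674)) = Mul(931, -891) = -829521)
Mul(Add(153, Pow(Add(-5, 12), 2)), K) = Mul(Add(153, Pow(Add(-5, 12), 2)), -829521) = Mul(Add(153, Pow(7, 2)), -829521) = Mul(Add(153, 49), -829521) = Mul(202, -829521) = -167563242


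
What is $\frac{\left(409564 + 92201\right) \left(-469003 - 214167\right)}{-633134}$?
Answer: $\frac{171395397525}{316567} \approx 5.4142 \cdot 10^{5}$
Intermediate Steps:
$\frac{\left(409564 + 92201\right) \left(-469003 - 214167\right)}{-633134} = 501765 \left(-683170\right) \left(- \frac{1}{633134}\right) = \left(-342790795050\right) \left(- \frac{1}{633134}\right) = \frac{171395397525}{316567}$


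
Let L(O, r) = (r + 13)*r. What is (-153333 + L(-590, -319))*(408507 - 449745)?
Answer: 2297740122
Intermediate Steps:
L(O, r) = r*(13 + r) (L(O, r) = (13 + r)*r = r*(13 + r))
(-153333 + L(-590, -319))*(408507 - 449745) = (-153333 - 319*(13 - 319))*(408507 - 449745) = (-153333 - 319*(-306))*(-41238) = (-153333 + 97614)*(-41238) = -55719*(-41238) = 2297740122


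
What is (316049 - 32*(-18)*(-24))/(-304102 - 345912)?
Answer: -302225/650014 ≈ -0.46495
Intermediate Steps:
(316049 - 32*(-18)*(-24))/(-304102 - 345912) = (316049 + 576*(-24))/(-650014) = (316049 - 13824)*(-1/650014) = 302225*(-1/650014) = -302225/650014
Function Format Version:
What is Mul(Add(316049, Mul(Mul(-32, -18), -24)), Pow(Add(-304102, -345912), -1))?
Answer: Rational(-302225, 650014) ≈ -0.46495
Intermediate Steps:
Mul(Add(316049, Mul(Mul(-32, -18), -24)), Pow(Add(-304102, -345912), -1)) = Mul(Add(316049, Mul(576, -24)), Pow(-650014, -1)) = Mul(Add(316049, -13824), Rational(-1, 650014)) = Mul(302225, Rational(-1, 650014)) = Rational(-302225, 650014)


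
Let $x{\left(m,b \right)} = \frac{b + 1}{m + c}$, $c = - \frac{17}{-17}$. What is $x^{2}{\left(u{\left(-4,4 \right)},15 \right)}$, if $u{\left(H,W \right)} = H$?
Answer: $\frac{256}{9} \approx 28.444$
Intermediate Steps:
$c = 1$ ($c = \left(-17\right) \left(- \frac{1}{17}\right) = 1$)
$x{\left(m,b \right)} = \frac{1 + b}{1 + m}$ ($x{\left(m,b \right)} = \frac{b + 1}{m + 1} = \frac{1 + b}{1 + m}$)
$x^{2}{\left(u{\left(-4,4 \right)},15 \right)} = \left(\frac{1 + 15}{1 - 4}\right)^{2} = \left(\frac{1}{-3} \cdot 16\right)^{2} = \left(\left(- \frac{1}{3}\right) 16\right)^{2} = \left(- \frac{16}{3}\right)^{2} = \frac{256}{9}$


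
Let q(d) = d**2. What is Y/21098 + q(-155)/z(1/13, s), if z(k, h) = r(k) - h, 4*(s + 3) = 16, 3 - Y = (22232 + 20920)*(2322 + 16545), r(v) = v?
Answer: -8179609111/126588 ≈ -64616.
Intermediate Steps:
Y = -814148781 (Y = 3 - (22232 + 20920)*(2322 + 16545) = 3 - 43152*18867 = 3 - 1*814148784 = 3 - 814148784 = -814148781)
s = 1 (s = -3 + (1/4)*16 = -3 + 4 = 1)
z(k, h) = k - h
Y/21098 + q(-155)/z(1/13, s) = -814148781/21098 + (-155)**2/(1/13 - 1*1) = -814148781*1/21098 + 24025/(1/13 - 1) = -814148781/21098 + 24025/(-12/13) = -814148781/21098 + 24025*(-13/12) = -814148781/21098 - 312325/12 = -8179609111/126588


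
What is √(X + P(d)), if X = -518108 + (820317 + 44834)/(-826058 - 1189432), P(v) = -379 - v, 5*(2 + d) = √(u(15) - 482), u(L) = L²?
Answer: √(-3981458373621810 - 1535803380*I*√257)/87630 ≈ 0.0022264 - 720.06*I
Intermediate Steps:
d = -2 + I*√257/5 (d = -2 + √(15² - 482)/5 = -2 + √(225 - 482)/5 = -2 + √(-257)/5 = -2 + (I*√257)/5 = -2 + I*√257/5 ≈ -2.0 + 3.2062*I)
X = -1044242358071/2015490 (X = -518108 + 865151/(-2015490) = -518108 + 865151*(-1/2015490) = -518108 - 865151/2015490 = -1044242358071/2015490 ≈ -5.1811e+5)
√(X + P(d)) = √(-1044242358071/2015490 + (-379 - (-2 + I*√257/5))) = √(-1044242358071/2015490 + (-379 + (2 - I*√257/5))) = √(-1044242358071/2015490 + (-377 - I*√257/5)) = √(-1045002197801/2015490 - I*√257/5)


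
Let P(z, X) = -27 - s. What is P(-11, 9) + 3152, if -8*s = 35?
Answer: 25035/8 ≈ 3129.4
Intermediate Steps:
s = -35/8 (s = -1/8*35 = -35/8 ≈ -4.3750)
P(z, X) = -181/8 (P(z, X) = -27 - 1*(-35/8) = -27 + 35/8 = -181/8)
P(-11, 9) + 3152 = -181/8 + 3152 = 25035/8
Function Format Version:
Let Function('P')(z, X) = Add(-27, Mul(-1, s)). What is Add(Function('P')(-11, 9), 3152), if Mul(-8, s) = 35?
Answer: Rational(25035, 8) ≈ 3129.4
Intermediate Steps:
s = Rational(-35, 8) (s = Mul(Rational(-1, 8), 35) = Rational(-35, 8) ≈ -4.3750)
Function('P')(z, X) = Rational(-181, 8) (Function('P')(z, X) = Add(-27, Mul(-1, Rational(-35, 8))) = Add(-27, Rational(35, 8)) = Rational(-181, 8))
Add(Function('P')(-11, 9), 3152) = Add(Rational(-181, 8), 3152) = Rational(25035, 8)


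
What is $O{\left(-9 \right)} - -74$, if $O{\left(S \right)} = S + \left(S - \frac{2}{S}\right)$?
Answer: $\frac{506}{9} \approx 56.222$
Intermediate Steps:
$O{\left(S \right)} = - \frac{2}{S} + 2 S$
$O{\left(-9 \right)} - -74 = \left(- \frac{2}{-9} + 2 \left(-9\right)\right) - -74 = \left(\left(-2\right) \left(- \frac{1}{9}\right) - 18\right) + 74 = \left(\frac{2}{9} - 18\right) + 74 = - \frac{160}{9} + 74 = \frac{506}{9}$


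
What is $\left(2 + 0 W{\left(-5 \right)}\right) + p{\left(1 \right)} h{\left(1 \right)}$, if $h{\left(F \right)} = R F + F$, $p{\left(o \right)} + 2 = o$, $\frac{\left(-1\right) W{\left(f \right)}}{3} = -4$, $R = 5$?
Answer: $-4$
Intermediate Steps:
$W{\left(f \right)} = 12$ ($W{\left(f \right)} = \left(-3\right) \left(-4\right) = 12$)
$p{\left(o \right)} = -2 + o$
$h{\left(F \right)} = 6 F$ ($h{\left(F \right)} = 5 F + F = 6 F$)
$\left(2 + 0 W{\left(-5 \right)}\right) + p{\left(1 \right)} h{\left(1 \right)} = \left(2 + 0 \cdot 12\right) + \left(-2 + 1\right) 6 \cdot 1 = \left(2 + 0\right) - 6 = 2 - 6 = -4$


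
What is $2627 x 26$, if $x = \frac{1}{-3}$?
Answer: $- \frac{68302}{3} \approx -22767.0$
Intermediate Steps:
$x = - \frac{1}{3} \approx -0.33333$
$2627 x 26 = 2627 \left(\left(- \frac{1}{3}\right) 26\right) = 2627 \left(- \frac{26}{3}\right) = - \frac{68302}{3}$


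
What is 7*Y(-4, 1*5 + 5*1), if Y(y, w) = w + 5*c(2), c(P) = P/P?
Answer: 105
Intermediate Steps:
c(P) = 1
Y(y, w) = 5 + w (Y(y, w) = w + 5*1 = w + 5 = 5 + w)
7*Y(-4, 1*5 + 5*1) = 7*(5 + (1*5 + 5*1)) = 7*(5 + (5 + 5)) = 7*(5 + 10) = 7*15 = 105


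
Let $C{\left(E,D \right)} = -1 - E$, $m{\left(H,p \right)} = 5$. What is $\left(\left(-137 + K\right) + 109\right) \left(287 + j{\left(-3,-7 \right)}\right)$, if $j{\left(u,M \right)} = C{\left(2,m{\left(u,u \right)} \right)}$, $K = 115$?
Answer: $24708$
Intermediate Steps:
$j{\left(u,M \right)} = -3$ ($j{\left(u,M \right)} = -1 - 2 = -3$)
$\left(\left(-137 + K\right) + 109\right) \left(287 + j{\left(-3,-7 \right)}\right) = \left(\left(-137 + 115\right) + 109\right) \left(287 - 3\right) = \left(-22 + 109\right) 284 = 87 \cdot 284 = 24708$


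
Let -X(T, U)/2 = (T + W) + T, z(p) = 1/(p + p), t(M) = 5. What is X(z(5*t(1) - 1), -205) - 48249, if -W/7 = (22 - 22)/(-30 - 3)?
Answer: -578989/12 ≈ -48249.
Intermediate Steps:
W = 0 (W = -7*(22 - 22)/(-30 - 3) = -0/(-33) = -0*(-1)/33 = -7*0 = 0)
z(p) = 1/(2*p)
X(T, U) = -4*T (X(T, U) = -2*((T + 0) + T) = -2*(T + T) = -4*T)
X(z(5*t(1) - 1), -205) - 48249 = -2/(5*5 - 1) - 48249 = -2/(25 - 1) - 48249 = -2/24 - 48249 = -4*1/48 - 48249 = -1/12 - 48249 = -578989/12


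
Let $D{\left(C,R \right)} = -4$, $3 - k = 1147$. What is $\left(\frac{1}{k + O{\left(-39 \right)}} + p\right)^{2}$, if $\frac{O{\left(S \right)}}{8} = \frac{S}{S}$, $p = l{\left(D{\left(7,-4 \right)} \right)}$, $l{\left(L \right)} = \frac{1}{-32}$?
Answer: $\frac{5329}{5161984} \approx 0.0010324$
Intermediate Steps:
$k = -1144$ ($k = 3 - 1147 = -1144$)
$l{\left(L \right)} = - \frac{1}{32}$
$p = - \frac{1}{32} \approx -0.03125$
$O{\left(S \right)} = 8$ ($O{\left(S \right)} = 8 \frac{S}{S} = 8 \cdot 1 = 8$)
$\left(\frac{1}{k + O{\left(-39 \right)}} + p\right)^{2} = \left(\frac{1}{-1144 + 8} - \frac{1}{32}\right)^{2} = \left(\frac{1}{-1136} - \frac{1}{32}\right)^{2} = \left(- \frac{1}{1136} - \frac{1}{32}\right)^{2} = \left(- \frac{73}{2272}\right)^{2} = \frac{5329}{5161984}$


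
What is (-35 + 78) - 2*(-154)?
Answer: 351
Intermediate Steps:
(-35 + 78) - 2*(-154) = 43 + 308 = 351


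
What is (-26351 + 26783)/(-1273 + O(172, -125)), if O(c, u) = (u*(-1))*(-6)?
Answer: -432/2023 ≈ -0.21354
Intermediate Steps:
O(c, u) = 6*u (O(c, u) = -u*(-6) = 6*u)
(-26351 + 26783)/(-1273 + O(172, -125)) = (-26351 + 26783)/(-1273 + 6*(-125)) = 432/(-1273 - 750) = 432/(-2023) = 432*(-1/2023) = -432/2023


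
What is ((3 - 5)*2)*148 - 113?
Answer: -705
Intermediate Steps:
((3 - 5)*2)*148 - 113 = -2*2*148 - 113 = -4*148 - 113 = -592 - 113 = -705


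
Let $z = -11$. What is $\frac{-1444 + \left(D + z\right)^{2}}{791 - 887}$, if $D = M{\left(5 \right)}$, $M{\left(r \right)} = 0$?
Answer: $\frac{441}{32} \approx 13.781$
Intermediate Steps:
$D = 0$
$\frac{-1444 + \left(D + z\right)^{2}}{791 - 887} = \frac{-1444 + \left(0 - 11\right)^{2}}{791 - 887} = \frac{-1444 + \left(-11\right)^{2}}{-96} = \left(-1444 + 121\right) \left(- \frac{1}{96}\right) = \left(-1323\right) \left(- \frac{1}{96}\right) = \frac{441}{32}$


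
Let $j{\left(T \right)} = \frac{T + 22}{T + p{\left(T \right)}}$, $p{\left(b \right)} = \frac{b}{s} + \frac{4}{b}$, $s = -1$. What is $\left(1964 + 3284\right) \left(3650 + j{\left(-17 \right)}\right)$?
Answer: $19043680$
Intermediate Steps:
$p{\left(b \right)} = - b + \frac{4}{b}$ ($p{\left(b \right)} = \frac{b}{-1} + \frac{4}{b} = b \left(-1\right) + \frac{4}{b} = - b + \frac{4}{b}$)
$j{\left(T \right)} = \frac{T \left(22 + T\right)}{4}$ ($j{\left(T \right)} = \frac{T + 22}{T - \left(T - \frac{4}{T}\right)} = \frac{22 + T}{4 \frac{1}{T}} = \left(22 + T\right) \frac{T}{4} = \frac{T \left(22 + T\right)}{4}$)
$\left(1964 + 3284\right) \left(3650 + j{\left(-17 \right)}\right) = \left(1964 + 3284\right) \left(3650 + \frac{1}{4} \left(-17\right) \left(22 - 17\right)\right) = 5248 \left(3650 + \frac{1}{4} \left(-17\right) 5\right) = 5248 \left(3650 - \frac{85}{4}\right) = 5248 \cdot \frac{14515}{4} = 19043680$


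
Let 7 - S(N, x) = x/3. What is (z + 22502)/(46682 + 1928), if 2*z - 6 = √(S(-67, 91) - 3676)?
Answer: 4501/9722 + I*√33294/291660 ≈ 0.46297 + 0.00062561*I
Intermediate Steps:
S(N, x) = 7 - x/3
z = 3 + I*√33294/6 (z = 3 + √((7 - ⅓*91) - 3676)/2 = 3 + √((7 - 91/3) - 3676)/2 = 3 + √(-70/3 - 3676)/2 = 3 + √(-11098/3)/2 = 3 + (I*√33294/3)/2 = 3 + I*√33294/6 ≈ 3.0 + 30.411*I)
(z + 22502)/(46682 + 1928) = ((3 + I*√33294/6) + 22502)/(46682 + 1928) = (22505 + I*√33294/6)/48610 = (22505 + I*√33294/6)*(1/48610) = 4501/9722 + I*√33294/291660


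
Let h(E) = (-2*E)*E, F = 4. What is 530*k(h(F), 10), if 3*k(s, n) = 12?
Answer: 2120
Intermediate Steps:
h(E) = -2*E²
k(s, n) = 4 (k(s, n) = (⅓)*12 = 4)
530*k(h(F), 10) = 530*4 = 2120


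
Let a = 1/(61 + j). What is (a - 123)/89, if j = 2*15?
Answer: -11192/8099 ≈ -1.3819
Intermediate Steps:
j = 30
a = 1/91 (a = 1/(61 + 30) = 1/91 ≈ 0.010989)
(a - 123)/89 = (1/91 - 123)/89 = -11192/91*1/89 = -11192/8099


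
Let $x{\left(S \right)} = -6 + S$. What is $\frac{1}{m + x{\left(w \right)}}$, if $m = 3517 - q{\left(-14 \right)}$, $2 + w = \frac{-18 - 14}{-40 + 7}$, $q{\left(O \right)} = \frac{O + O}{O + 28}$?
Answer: $\frac{33}{115895} \approx 0.00028474$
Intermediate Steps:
$q{\left(O \right)} = \frac{2 O}{28 + O}$
$w = - \frac{34}{33}$ ($w = -2 + \frac{-18 - 14}{-40 + 7} = -2 - \frac{32}{-33} = -2 - - \frac{32}{33} = -2 + \frac{32}{33} = - \frac{34}{33} \approx -1.0303$)
$m = 3519$ ($m = 3517 - 2 \left(-14\right) \frac{1}{28 - 14} = 3517 - 2 \left(-14\right) \frac{1}{14} = 3517 - -2 = 3517 + 2 = 3519$)
$\frac{1}{m + x{\left(w \right)}} = \frac{1}{3519 - \frac{232}{33}} = \frac{1}{\frac{115895}{33}} = \frac{33}{115895}$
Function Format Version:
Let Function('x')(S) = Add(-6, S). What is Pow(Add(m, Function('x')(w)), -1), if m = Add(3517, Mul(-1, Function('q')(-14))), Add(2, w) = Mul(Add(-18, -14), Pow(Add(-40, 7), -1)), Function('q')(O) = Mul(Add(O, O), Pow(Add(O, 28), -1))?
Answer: Rational(33, 115895) ≈ 0.00028474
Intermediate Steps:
Function('q')(O) = Mul(2, O, Pow(Add(28, O), -1)) (Function('q')(O) = Mul(Mul(2, O), Pow(Add(28, O), -1)) = Mul(2, O, Pow(Add(28, O), -1)))
w = Rational(-34, 33) (w = Add(-2, Mul(Add(-18, -14), Pow(Add(-40, 7), -1))) = Add(-2, Mul(-32, Pow(-33, -1))) = Add(-2, Mul(-32, Rational(-1, 33))) = Add(-2, Rational(32, 33)) = Rational(-34, 33) ≈ -1.0303)
m = 3519 (m = Add(3517, Mul(-1, Mul(2, -14, Pow(Add(28, -14), -1)))) = Add(3517, Mul(-1, Mul(2, -14, Pow(14, -1)))) = Add(3517, Mul(-1, Mul(2, -14, Rational(1, 14)))) = Add(3517, Mul(-1, -2)) = Add(3517, 2) = 3519)
Pow(Add(m, Function('x')(w)), -1) = Pow(Add(3519, Add(-6, Rational(-34, 33))), -1) = Pow(Add(3519, Rational(-232, 33)), -1) = Pow(Rational(115895, 33), -1) = Rational(33, 115895)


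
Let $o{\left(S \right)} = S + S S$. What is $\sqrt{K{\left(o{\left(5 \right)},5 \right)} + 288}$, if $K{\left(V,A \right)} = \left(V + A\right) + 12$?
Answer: $\sqrt{335} \approx 18.303$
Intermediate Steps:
$o{\left(S \right)} = S + S^{2}$
$K{\left(V,A \right)} = 12 + A + V$ ($K{\left(V,A \right)} = \left(A + V\right) + 12 = 12 + A + V$)
$\sqrt{K{\left(o{\left(5 \right)},5 \right)} + 288} = \sqrt{\left(12 + 5 + 5 \left(1 + 5\right)\right) + 288} = \sqrt{\left(12 + 5 + 5 \cdot 6\right) + 288} = \sqrt{\left(12 + 5 + 30\right) + 288} = \sqrt{47 + 288} = \sqrt{335}$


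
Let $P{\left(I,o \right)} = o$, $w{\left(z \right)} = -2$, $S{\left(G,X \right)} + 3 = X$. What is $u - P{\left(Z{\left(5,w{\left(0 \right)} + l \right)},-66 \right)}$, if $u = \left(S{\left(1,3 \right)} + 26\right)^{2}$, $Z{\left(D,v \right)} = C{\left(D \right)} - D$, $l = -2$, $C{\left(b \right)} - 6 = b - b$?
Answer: $742$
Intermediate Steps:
$S{\left(G,X \right)} = -3 + X$
$C{\left(b \right)} = 6$ ($C{\left(b \right)} = 6 + \left(b - b\right) = 6 + 0 = 6$)
$Z{\left(D,v \right)} = 6 - D$
$u = 676$ ($u = \left(\left(-3 + 3\right) + 26\right)^{2} = \left(0 + 26\right)^{2} = 26^{2} = 676$)
$u - P{\left(Z{\left(5,w{\left(0 \right)} + l \right)},-66 \right)} = 676 - -66 = 676 + 66 = 742$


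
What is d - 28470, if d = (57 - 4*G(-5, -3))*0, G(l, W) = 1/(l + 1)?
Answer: -28470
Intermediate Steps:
G(l, W) = 1/(1 + l)
d = 0 (d = (57 - 4/(1 - 5))*0 = (57 - 4/(-4))*0 = (57 - 4*(-¼))*0 = (57 + 1)*0 = 58*0 = 0)
d - 28470 = 0 - 28470 = -28470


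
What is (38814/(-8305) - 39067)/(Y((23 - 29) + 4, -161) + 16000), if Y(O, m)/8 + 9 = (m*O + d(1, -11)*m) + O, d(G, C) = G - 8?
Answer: -324490249/228420720 ≈ -1.4206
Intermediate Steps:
d(G, C) = -8 + G
Y(O, m) = -72 - 56*m + 8*O + 8*O*m (Y(O, m) = -72 + 8*((m*O + (-8 + 1)*m) + O) = -72 + 8*((O*m - 7*m) + O) = -72 + 8*((-7*m + O*m) + O) = -72 + 8*(O - 7*m + O*m) = -72 + (-56*m + 8*O + 8*O*m) = -72 - 56*m + 8*O + 8*O*m)
(38814/(-8305) - 39067)/(Y((23 - 29) + 4, -161) + 16000) = (38814/(-8305) - 39067)/((-72 - 56*(-161) + 8*((23 - 29) + 4) + 8*((23 - 29) + 4)*(-161)) + 16000) = (38814*(-1/8305) - 39067)/((-72 + 9016 + 8*(-6 + 4) + 8*(-6 + 4)*(-161)) + 16000) = (-38814/8305 - 39067)/((-72 + 9016 + 8*(-2) + 8*(-2)*(-161)) + 16000) = -324490249/(8305*((-72 + 9016 - 16 + 2576) + 16000)) = -324490249/(8305*(11504 + 16000)) = -324490249/8305/27504 = -324490249/8305*1/27504 = -324490249/228420720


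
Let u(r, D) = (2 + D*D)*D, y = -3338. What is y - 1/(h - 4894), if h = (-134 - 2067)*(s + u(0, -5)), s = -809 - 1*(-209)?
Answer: -5383663259/1612841 ≈ -3338.0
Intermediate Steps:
s = -600 (s = -809 + 209 = -600)
u(r, D) = D*(2 + D²) (u(r, D) = (2 + D²)*D = D*(2 + D²))
h = 1617735 (h = (-134 - 2067)*(-600 - 5*(2 + (-5)²)) = -2201*(-600 - 5*(2 + 25)) = -2201*(-600 - 5*27) = -2201*(-600 - 135) = -2201*(-735) = 1617735)
y - 1/(h - 4894) = -3338 - 1/(1617735 - 4894) = -3338 - 1/1612841 = -5383663259/1612841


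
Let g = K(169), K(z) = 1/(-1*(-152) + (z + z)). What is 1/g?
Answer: 490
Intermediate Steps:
K(z) = 1/(152 + 2*z)
g = 1/490 (g = 1/(2*(76 + 169)) = (½)/245 = (½)*(1/245) = 1/490 ≈ 0.0020408)
1/g = 1/(1/490) = 490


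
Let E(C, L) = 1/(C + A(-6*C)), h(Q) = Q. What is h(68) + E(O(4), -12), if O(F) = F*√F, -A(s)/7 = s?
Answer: 23393/344 ≈ 68.003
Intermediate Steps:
A(s) = -7*s
O(F) = F^(3/2)
E(C, L) = 1/(43*C) (E(C, L) = 1/(C - (-42)*C) = 1/(C + 42*C) = 1/(43*C))
h(68) + E(O(4), -12) = 68 + 1/(43*(4^(3/2))) = 68 + (1/43)/8 = 68 + (1/43)*(⅛) = 68 + 1/344 = 23393/344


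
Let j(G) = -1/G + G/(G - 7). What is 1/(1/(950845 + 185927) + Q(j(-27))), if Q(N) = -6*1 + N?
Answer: -57975372/299665679 ≈ -0.19347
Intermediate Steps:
j(G) = -1/G + G/(-7 + G)
Q(N) = -6 + N
1/(1/(950845 + 185927) + Q(j(-27))) = 1/(1/(950845 + 185927) + (-6 + (7 + (-27)² - 1*(-27))/((-27)*(-7 - 27)))) = 1/(1/1136772 + (-6 - 1/27*(7 + 729 + 27)/(-34))) = 1/(1/1136772 + (-6 - 1/27*(-1/34)*763)) = 1/(1/1136772 + (-6 + 763/918)) = 1/(1/1136772 - 4745/918) = 1/(-299665679/57975372) = -57975372/299665679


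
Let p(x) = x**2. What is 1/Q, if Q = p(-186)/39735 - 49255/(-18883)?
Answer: 83368445/290047077 ≈ 0.28743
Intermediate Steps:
Q = 290047077/83368445 (Q = (-186)**2/39735 - 49255/(-18883) = 34596*(1/39735) - 49255*(-1/18883) = 3844/4415 + 49255/18883 = 290047077/83368445 ≈ 3.4791)
1/Q = 1/(290047077/83368445) = 83368445/290047077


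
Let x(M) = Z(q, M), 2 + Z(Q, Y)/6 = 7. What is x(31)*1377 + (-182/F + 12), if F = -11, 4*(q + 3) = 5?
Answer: 454724/11 ≈ 41339.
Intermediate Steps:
q = -7/4 (q = -3 + (¼)*5 = -3 + 5/4 = -7/4 ≈ -1.7500)
Z(Q, Y) = 30 (Z(Q, Y) = -12 + 6*7 = -12 + 42 = 30)
x(M) = 30
x(31)*1377 + (-182/F + 12) = 30*1377 + (-182/(-11) + 12) = 41310 + (-182*(-1)/11 + 12) = 41310 + (-14*(-13/11) + 12) = 41310 + (182/11 + 12) = 41310 + 314/11 = 454724/11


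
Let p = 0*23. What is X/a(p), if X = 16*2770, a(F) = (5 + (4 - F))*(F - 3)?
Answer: -44320/27 ≈ -1641.5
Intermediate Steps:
p = 0
a(F) = (-3 + F)*(9 - F) (a(F) = (9 - F)*(-3 + F) = (-3 + F)*(9 - F))
X = 44320
X/a(p) = 44320/(-27 - 1*0² + 12*0) = 44320/(-27 - 1*0 + 0) = 44320/(-27 + 0 + 0) = 44320/(-27) = 44320*(-1/27) = -44320/27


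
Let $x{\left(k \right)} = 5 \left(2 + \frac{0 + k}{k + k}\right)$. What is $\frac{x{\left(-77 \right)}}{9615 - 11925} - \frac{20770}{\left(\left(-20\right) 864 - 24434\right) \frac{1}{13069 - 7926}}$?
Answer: $\frac{49350786535}{19271868} \approx 2560.8$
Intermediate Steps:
$x{\left(k \right)} = \frac{25}{2}$ ($x{\left(k \right)} = 5 \left(2 + \frac{k}{2 k}\right) = 5 \left(2 + k \frac{1}{2 k}\right) = 5 \left(2 + \frac{1}{2}\right) = 5 \cdot \frac{5}{2} = \frac{25}{2}$)
$\frac{x{\left(-77 \right)}}{9615 - 11925} - \frac{20770}{\left(\left(-20\right) 864 - 24434\right) \frac{1}{13069 - 7926}} = \frac{25}{2 \left(9615 - 11925\right)} - \frac{20770}{\left(\left(-20\right) 864 - 24434\right) \frac{1}{13069 - 7926}} = \frac{25}{2 \left(9615 - 11925\right)} - \frac{20770}{\left(-17280 - 24434\right) \frac{1}{5143}} = \frac{25}{2 \left(-2310\right)} - \frac{20770}{\left(-41714\right) \frac{1}{5143}} = \frac{25}{2} \left(- \frac{1}{2310}\right) - \frac{20770}{- \frac{41714}{5143}} = - \frac{5}{924} - - \frac{53410055}{20857} = - \frac{5}{924} + \frac{53410055}{20857} = \frac{49350786535}{19271868}$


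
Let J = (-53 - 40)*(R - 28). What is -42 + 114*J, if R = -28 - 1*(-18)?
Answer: 402834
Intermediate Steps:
R = -10 (R = -28 + 18 = -10)
J = 3534 (J = (-53 - 40)*(-10 - 28) = -93*(-38) = 3534)
-42 + 114*J = -42 + 114*3534 = -42 + 402876 = 402834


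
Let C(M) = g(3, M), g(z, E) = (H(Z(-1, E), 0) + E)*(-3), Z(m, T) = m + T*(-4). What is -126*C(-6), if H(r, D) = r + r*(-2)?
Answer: -10962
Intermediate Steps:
Z(m, T) = m - 4*T
H(r, D) = -r (H(r, D) = r - 2*r = -r)
g(z, E) = -3 - 15*E (g(z, E) = (-(-1 - 4*E) + E)*(-3) = ((1 + 4*E) + E)*(-3) = (1 + 5*E)*(-3) = -3 - 15*E)
C(M) = -3 - 15*M
-126*C(-6) = -126*(-3 - 15*(-6)) = -126*(-3 + 90) = -126*87 = -10962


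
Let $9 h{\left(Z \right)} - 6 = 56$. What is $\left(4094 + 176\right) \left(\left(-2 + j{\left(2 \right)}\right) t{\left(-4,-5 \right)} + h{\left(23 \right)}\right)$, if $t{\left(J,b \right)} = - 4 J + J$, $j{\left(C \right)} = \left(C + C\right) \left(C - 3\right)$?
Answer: $- \frac{2502220}{9} \approx -2.7802 \cdot 10^{5}$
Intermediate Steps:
$j{\left(C \right)} = 2 C \left(-3 + C\right)$
$h{\left(Z \right)} = \frac{62}{9}$ ($h{\left(Z \right)} = \frac{2}{3} + \frac{1}{9} \cdot 56 = \frac{2}{3} + \frac{56}{9} = \frac{62}{9}$)
$t{\left(J,b \right)} = - 3 J$
$\left(4094 + 176\right) \left(\left(-2 + j{\left(2 \right)}\right) t{\left(-4,-5 \right)} + h{\left(23 \right)}\right) = \left(4094 + 176\right) \left(\left(-2 + 2 \cdot 2 \left(-3 + 2\right)\right) \left(\left(-3\right) \left(-4\right)\right) + \frac{62}{9}\right) = 4270 \left(\left(-2 + 2 \cdot 2 \left(-1\right)\right) 12 + \frac{62}{9}\right) = 4270 \left(\left(-2 - 4\right) 12 + \frac{62}{9}\right) = 4270 \left(\left(-6\right) 12 + \frac{62}{9}\right) = 4270 \left(-72 + \frac{62}{9}\right) = 4270 \left(- \frac{586}{9}\right) = - \frac{2502220}{9}$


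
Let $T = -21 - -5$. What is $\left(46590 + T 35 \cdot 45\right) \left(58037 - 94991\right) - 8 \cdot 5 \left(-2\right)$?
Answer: $-790445980$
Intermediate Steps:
$T = -16$ ($T = -21 + \left(-10 + 15\right) = -21 + 5 = -16$)
$\left(46590 + T 35 \cdot 45\right) \left(58037 - 94991\right) - 8 \cdot 5 \left(-2\right) = \left(46590 + \left(-16\right) 35 \cdot 45\right) \left(58037 - 94991\right) - 8 \cdot 5 \left(-2\right) = \left(46590 - 25200\right) \left(-36954\right) - 40 \left(-2\right) = \left(46590 - 25200\right) \left(-36954\right) - -80 = 21390 \left(-36954\right) + 80 = -790446060 + 80 = -790445980$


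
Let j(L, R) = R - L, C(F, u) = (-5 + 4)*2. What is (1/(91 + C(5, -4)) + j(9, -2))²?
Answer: 956484/7921 ≈ 120.75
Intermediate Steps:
C(F, u) = -2 (C(F, u) = -1*2 = -2)
(1/(91 + C(5, -4)) + j(9, -2))² = (1/(91 - 2) + (-2 - 1*9))² = (1/89 + (-2 - 9))² = (1/89 - 11)² = (-978/89)² = 956484/7921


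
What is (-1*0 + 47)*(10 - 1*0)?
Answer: 470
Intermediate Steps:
(-1*0 + 47)*(10 - 1*0) = (0 + 47)*(10 + 0) = 47*10 = 470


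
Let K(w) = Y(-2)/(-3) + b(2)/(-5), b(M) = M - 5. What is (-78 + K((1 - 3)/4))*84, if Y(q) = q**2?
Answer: -33068/5 ≈ -6613.6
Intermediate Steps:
b(M) = -5 + M
K(w) = -11/15 (K(w) = (-2)**2/(-3) + (-5 + 2)/(-5) = 4*(-1/3) - 3*(-1/5) = -4/3 + 3/5 = -11/15)
(-78 + K((1 - 3)/4))*84 = (-78 - 11/15)*84 = -1181/15*84 = -33068/5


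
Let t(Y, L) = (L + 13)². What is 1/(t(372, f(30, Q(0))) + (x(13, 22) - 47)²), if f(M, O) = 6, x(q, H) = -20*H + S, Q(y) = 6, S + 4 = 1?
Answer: 1/240461 ≈ 4.1587e-6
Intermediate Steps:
S = -3 (S = -4 + 1 = -3)
x(q, H) = -3 - 20*H (x(q, H) = -20*H - 3 = -3 - 20*H)
t(Y, L) = (13 + L)²
1/(t(372, f(30, Q(0))) + (x(13, 22) - 47)²) = 1/((13 + 6)² + ((-3 - 20*22) - 47)²) = 1/(19² + ((-3 - 440) - 47)²) = 1/(361 + (-443 - 47)²) = 1/(361 + (-490)²) = 1/(361 + 240100) = 1/240461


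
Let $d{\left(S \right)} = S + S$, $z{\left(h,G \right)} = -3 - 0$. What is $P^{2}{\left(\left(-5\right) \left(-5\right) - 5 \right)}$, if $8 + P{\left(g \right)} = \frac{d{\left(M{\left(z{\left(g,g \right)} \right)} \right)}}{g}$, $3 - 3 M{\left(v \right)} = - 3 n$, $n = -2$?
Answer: $\frac{6561}{100} \approx 65.61$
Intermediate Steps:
$z{\left(h,G \right)} = -3$ ($z{\left(h,G \right)} = -3 + 0 = -3$)
$M{\left(v \right)} = -1$ ($M{\left(v \right)} = 1 - \frac{\left(-3\right) \left(-2\right)}{3} = 1 - 2 = -1$)
$d{\left(S \right)} = 2 S$
$P{\left(g \right)} = -8 - \frac{2}{g}$ ($P{\left(g \right)} = -8 + \frac{2 \left(-1\right)}{g} = -8 - \frac{2}{g}$)
$P^{2}{\left(\left(-5\right) \left(-5\right) - 5 \right)} = \left(-8 - \frac{2}{\left(-5\right) \left(-5\right) - 5}\right)^{2} = \left(-8 - \frac{2}{25 - 5}\right)^{2} = \left(-8 - \frac{2}{20}\right)^{2} = \left(-8 - \frac{1}{10}\right)^{2} = \left(- \frac{81}{10}\right)^{2} = \frac{6561}{100}$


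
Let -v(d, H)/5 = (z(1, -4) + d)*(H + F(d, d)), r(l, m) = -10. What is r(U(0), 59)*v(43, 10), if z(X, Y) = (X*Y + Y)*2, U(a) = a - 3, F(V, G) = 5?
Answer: 20250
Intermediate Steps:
U(a) = -3 + a
z(X, Y) = 2*Y + 2*X*Y (z(X, Y) = (Y + X*Y)*2 = 2*Y + 2*X*Y)
v(d, H) = -5*(-16 + d)*(5 + H) (v(d, H) = -5*(2*(-4)*(1 + 1) + d)*(H + 5) = -5*(2*(-4)*2 + d)*(5 + H) = -5*(-16 + d)*(5 + H))
r(U(0), 59)*v(43, 10) = -10*(400 - 25*43 + 80*10 - 5*10*43) = -10*(400 - 1075 + 800 - 2150) = -10*(-2025) = 20250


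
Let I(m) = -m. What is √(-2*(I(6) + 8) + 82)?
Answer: √78 ≈ 8.8318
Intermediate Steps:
√(-2*(I(6) + 8) + 82) = √(-2*(-1*6 + 8) + 82) = √(-2*(-6 + 8) + 82) = √(-2*2 + 82) = √(-4 + 82) = √78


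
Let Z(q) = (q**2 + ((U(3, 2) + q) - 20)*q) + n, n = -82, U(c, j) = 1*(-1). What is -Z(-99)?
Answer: -21599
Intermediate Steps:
U(c, j) = -1
Z(q) = -82 + q**2 + q*(-21 + q) (Z(q) = (q**2 + ((-1 + q) - 20)*q) - 82 = (q**2 + (-21 + q)*q) - 82 = (q**2 + q*(-21 + q)) - 82 = -82 + q**2 + q*(-21 + q))
-Z(-99) = -(-82 - 21*(-99) + 2*(-99)**2) = -(-82 + 2079 + 2*9801) = -(-82 + 2079 + 19602) = -1*21599 = -21599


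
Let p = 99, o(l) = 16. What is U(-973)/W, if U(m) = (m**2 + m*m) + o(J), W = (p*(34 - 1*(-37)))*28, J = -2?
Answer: 9563/994 ≈ 9.6207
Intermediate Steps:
W = 196812 (W = (99*(34 - 1*(-37)))*28 = (99*(34 + 37))*28 = (99*71)*28 = 7029*28 = 196812)
U(m) = 16 + 2*m**2 (U(m) = (m**2 + m*m) + 16 = (m**2 + m**2) + 16 = 2*m**2 + 16 = 16 + 2*m**2)
U(-973)/W = (16 + 2*(-973)**2)/196812 = (16 + 2*946729)*(1/196812) = (16 + 1893458)*(1/196812) = 1893474*(1/196812) = 9563/994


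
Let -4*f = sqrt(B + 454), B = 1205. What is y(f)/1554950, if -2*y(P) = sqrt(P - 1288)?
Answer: -I*sqrt(5152 + sqrt(1659))/6219800 ≈ -1.1586e-5*I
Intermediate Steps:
f = -sqrt(1659)/4 (f = -sqrt(1205 + 454)/4 = -sqrt(1659)/4 ≈ -10.183)
y(P) = -sqrt(-1288 + P)/2 (y(P) = -sqrt(P - 1288)/2 = -sqrt(-1288 + P)/2)
y(f)/1554950 = -sqrt(-1288 - sqrt(1659)/4)/2/1554950 = -sqrt(-1288 - sqrt(1659)/4)/2*(1/1554950) = -sqrt(-1288 - sqrt(1659)/4)/3109900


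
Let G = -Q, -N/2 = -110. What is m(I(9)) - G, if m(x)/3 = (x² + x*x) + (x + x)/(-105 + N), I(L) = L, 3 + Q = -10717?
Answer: -1176856/115 ≈ -10234.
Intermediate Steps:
Q = -10720 (Q = -3 - 10717 = -10720)
N = 220 (N = -2*(-110) = 220)
m(x) = 6*x² + 6*x/115 (m(x) = 3*((x² + x*x) + (x + x)/(-105 + 220)) = 3*((x² + x²) + (2*x)/115) = 3*(2*x² + (2*x)*(1/115)) = 3*(2*x² + 2*x/115) = 6*x² + 6*x/115)
G = 10720 (G = -1*(-10720) = 10720)
m(I(9)) - G = (6/115)*9*(1 + 115*9) - 1*10720 = (6/115)*9*(1 + 1035) - 10720 = (6/115)*9*1036 - 10720 = 55944/115 - 10720 = -1176856/115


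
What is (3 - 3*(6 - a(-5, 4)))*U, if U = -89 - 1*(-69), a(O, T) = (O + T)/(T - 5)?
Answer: 240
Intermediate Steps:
a(O, T) = (O + T)/(-5 + T)
U = -20 (U = -89 + 69 = -20)
(3 - 3*(6 - a(-5, 4)))*U = (3 - 3*(6 - (-5 + 4)/(-5 + 4)))*(-20) = (3 - 3*(6 - (-1)/(-1)))*(-20) = (3 - 3*(6 - (-1)*(-1)))*(-20) = (3 - 3*(6 - 1*1))*(-20) = (3 - 3*(6 - 1))*(-20) = (3 - 3*5)*(-20) = (3 - 15)*(-20) = -12*(-20) = 240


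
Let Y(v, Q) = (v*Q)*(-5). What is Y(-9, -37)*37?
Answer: -61605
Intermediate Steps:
Y(v, Q) = -5*Q*v (Y(v, Q) = (Q*v)*(-5) = -5*Q*v)
Y(-9, -37)*37 = -5*(-37)*(-9)*37 = -1665*37 = -61605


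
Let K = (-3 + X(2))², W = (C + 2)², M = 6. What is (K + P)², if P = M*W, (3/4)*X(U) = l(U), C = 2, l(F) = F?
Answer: 748225/81 ≈ 9237.3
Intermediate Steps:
X(U) = 4*U/3
W = 16 (W = (2 + 2)² = 4² = 16)
K = ⅑ (K = (-3 + (4/3)*2)² = (-3 + 8/3)² = (-⅓)² = ⅑ ≈ 0.11111)
P = 96 (P = 6*16 = 96)
(K + P)² = (⅑ + 96)² = (865/9)² = 748225/81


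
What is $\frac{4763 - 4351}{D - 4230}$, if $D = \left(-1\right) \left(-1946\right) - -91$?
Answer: $- \frac{412}{2193} \approx -0.18787$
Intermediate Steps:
$D = 2037$ ($D = 1946 + 91 = 2037$)
$\frac{4763 - 4351}{D - 4230} = \frac{4763 - 4351}{2037 - 4230} = \frac{412}{-2193} = 412 \left(- \frac{1}{2193}\right) = - \frac{412}{2193}$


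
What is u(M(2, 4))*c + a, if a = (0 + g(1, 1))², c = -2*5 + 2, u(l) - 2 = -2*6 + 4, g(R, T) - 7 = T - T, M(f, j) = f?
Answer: 97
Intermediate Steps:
g(R, T) = 7 (g(R, T) = 7 + (T - T) = 7 + 0 = 7)
u(l) = -6 (u(l) = 2 + (-2*6 + 4) = 2 + (-12 + 4) = 2 - 8 = -6)
c = -8 (c = -10 + 2 = -8)
a = 49 (a = (0 + 7)² = 7² = 49)
u(M(2, 4))*c + a = -6*(-8) + 49 = 48 + 49 = 97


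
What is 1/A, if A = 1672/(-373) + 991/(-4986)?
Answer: -1859778/8706235 ≈ -0.21361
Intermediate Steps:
A = -8706235/1859778 (A = 1672*(-1/373) + 991*(-1/4986) = -1672/373 - 991/4986 = -8706235/1859778 ≈ -4.6813)
1/A = 1/(-8706235/1859778) = -1859778/8706235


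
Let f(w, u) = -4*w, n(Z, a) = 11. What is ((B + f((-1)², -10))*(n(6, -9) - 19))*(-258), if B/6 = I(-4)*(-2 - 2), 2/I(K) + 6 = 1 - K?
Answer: 90816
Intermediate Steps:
I(K) = 2/(-5 - K) (I(K) = 2/(-6 + (1 - K)) = 2/(-5 - K))
B = 48 (B = 6*((-2/(5 - 4))*(-2 - 2)) = 6*(-2/1*(-4)) = 6*(-2*1*(-4)) = 6*(-2*(-4)) = 6*8 = 48)
((B + f((-1)², -10))*(n(6, -9) - 19))*(-258) = ((48 - 4*(-1)²)*(11 - 19))*(-258) = ((48 - 4*1)*(-8))*(-258) = ((48 - 4)*(-8))*(-258) = (44*(-8))*(-258) = -352*(-258) = 90816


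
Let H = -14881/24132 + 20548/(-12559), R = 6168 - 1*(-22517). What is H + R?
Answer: 8692988853965/303073788 ≈ 28683.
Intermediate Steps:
R = 28685 (R = 6168 + 22517 = 28685)
H = -682754815/303073788 (H = -14881*1/24132 + 20548*(-1/12559) = -14881/24132 - 20548/12559 = -682754815/303073788 ≈ -2.2528)
H + R = -682754815/303073788 + 28685 = 8692988853965/303073788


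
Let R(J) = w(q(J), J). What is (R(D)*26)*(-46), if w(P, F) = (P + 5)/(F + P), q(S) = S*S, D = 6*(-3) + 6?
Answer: -44551/33 ≈ -1350.0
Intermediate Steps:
D = -12 (D = -18 + 6 = -12)
q(S) = S²
w(P, F) = (5 + P)/(F + P)
R(J) = (5 + J²)/(J + J²)
(R(D)*26)*(-46) = (((5 + (-12)²)/((-12)*(1 - 12)))*26)*(-46) = (-1/12*(5 + 144)/(-11)*26)*(-46) = (-1/12*(-1/11)*149*26)*(-46) = ((149/132)*26)*(-46) = (1937/66)*(-46) = -44551/33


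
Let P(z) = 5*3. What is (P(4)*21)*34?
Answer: 10710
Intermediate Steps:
P(z) = 15
(P(4)*21)*34 = (15*21)*34 = 315*34 = 10710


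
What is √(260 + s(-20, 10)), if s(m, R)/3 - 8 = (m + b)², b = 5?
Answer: √959 ≈ 30.968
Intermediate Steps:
s(m, R) = 24 + 3*(5 + m)² (s(m, R) = 24 + 3*(m + 5)² = 24 + 3*(5 + m)²)
√(260 + s(-20, 10)) = √(260 + (24 + 3*(5 - 20)²)) = √(260 + (24 + 3*(-15)²)) = √(260 + (24 + 3*225)) = √(260 + (24 + 675)) = √(260 + 699) = √959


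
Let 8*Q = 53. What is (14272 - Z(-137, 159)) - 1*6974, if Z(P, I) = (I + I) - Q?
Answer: 55893/8 ≈ 6986.6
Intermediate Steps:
Q = 53/8 (Q = (1/8)*53 = 53/8 ≈ 6.6250)
Z(P, I) = -53/8 + 2*I (Z(P, I) = (I + I) - 1*53/8 = 2*I - 53/8 = -53/8 + 2*I)
(14272 - Z(-137, 159)) - 1*6974 = (14272 - (-53/8 + 2*159)) - 1*6974 = (14272 - (-53/8 + 318)) - 6974 = (14272 - 1*2491/8) - 6974 = (14272 - 2491/8) - 6974 = 111685/8 - 6974 = 55893/8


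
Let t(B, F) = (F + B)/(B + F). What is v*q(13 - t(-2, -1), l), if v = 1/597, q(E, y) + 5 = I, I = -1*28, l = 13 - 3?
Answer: -11/199 ≈ -0.055276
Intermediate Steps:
t(B, F) = 1 (t(B, F) = (B + F)/(B + F) = 1)
l = 10
I = -28
q(E, y) = -33 (q(E, y) = -5 - 28 = -33)
v = 1/597 ≈ 0.0016750
v*q(13 - t(-2, -1), l) = (1/597)*(-33) = -11/199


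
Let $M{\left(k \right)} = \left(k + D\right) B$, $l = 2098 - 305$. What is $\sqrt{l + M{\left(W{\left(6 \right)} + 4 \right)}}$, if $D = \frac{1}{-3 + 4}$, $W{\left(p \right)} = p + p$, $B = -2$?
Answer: $\sqrt{1759} \approx 41.94$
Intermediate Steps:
$W{\left(p \right)} = 2 p$
$l = 1793$
$D = 1$ ($D = 1^{-1} = 1$)
$M{\left(k \right)} = -2 - 2 k$ ($M{\left(k \right)} = \left(k + 1\right) \left(-2\right) = \left(1 + k\right) \left(-2\right) = -2 - 2 k$)
$\sqrt{l + M{\left(W{\left(6 \right)} + 4 \right)}} = \sqrt{1793 - \left(2 + 2 \left(2 \cdot 6 + 4\right)\right)} = \sqrt{1793 - \left(2 + 2 \left(12 + 4\right)\right)} = \sqrt{1793 - 34} = \sqrt{1759}$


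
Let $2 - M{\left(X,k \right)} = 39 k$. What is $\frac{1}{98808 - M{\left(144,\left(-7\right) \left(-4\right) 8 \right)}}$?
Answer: $\frac{1}{107542} \approx 9.2987 \cdot 10^{-6}$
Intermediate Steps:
$M{\left(X,k \right)} = 2 - 39 k$
$\frac{1}{98808 - M{\left(144,\left(-7\right) \left(-4\right) 8 \right)}} = \frac{1}{98808 - \left(2 - 39 \left(-7\right) \left(-4\right) 8\right)} = \frac{1}{98808 - \left(2 - 39 \cdot 28 \cdot 8\right)} = \frac{1}{98808 - \left(2 - 8736\right)} = \frac{1}{98808 - -8734} = \frac{1}{98808 + 8734} = \frac{1}{107542}$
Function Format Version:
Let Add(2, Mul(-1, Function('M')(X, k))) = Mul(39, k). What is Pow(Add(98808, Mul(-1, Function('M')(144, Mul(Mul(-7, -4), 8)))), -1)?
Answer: Rational(1, 107542) ≈ 9.2987e-6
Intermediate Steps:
Function('M')(X, k) = Add(2, Mul(-39, k)) (Function('M')(X, k) = Add(2, Mul(-1, Mul(39, k))) = Add(2, Mul(-39, k)))
Pow(Add(98808, Mul(-1, Function('M')(144, Mul(Mul(-7, -4), 8)))), -1) = Pow(Add(98808, Mul(-1, Add(2, Mul(-39, Mul(Mul(-7, -4), 8))))), -1) = Pow(Add(98808, Mul(-1, Add(2, Mul(-39, Mul(28, 8))))), -1) = Pow(Add(98808, Mul(-1, Add(2, Mul(-39, 224)))), -1) = Pow(Add(98808, Mul(-1, Add(2, -8736))), -1) = Pow(Add(98808, Mul(-1, -8734)), -1) = Pow(Add(98808, 8734), -1) = Pow(107542, -1) = Rational(1, 107542)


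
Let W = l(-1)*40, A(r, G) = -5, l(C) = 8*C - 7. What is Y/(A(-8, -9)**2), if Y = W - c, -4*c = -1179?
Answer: -3579/100 ≈ -35.790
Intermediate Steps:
l(C) = -7 + 8*C
c = 1179/4 (c = -1/4*(-1179) = 1179/4 ≈ 294.75)
W = -600 (W = (-7 + 8*(-1))*40 = (-7 - 8)*40 = -15*40 = -600)
Y = -3579/4 (Y = -600 - 1*1179/4 = -600 - 1179/4 = -3579/4 ≈ -894.75)
Y/(A(-8, -9)**2) = -3579/(4*((-5)**2)) = -3579/4/25 = -3579/4*1/25 = -3579/100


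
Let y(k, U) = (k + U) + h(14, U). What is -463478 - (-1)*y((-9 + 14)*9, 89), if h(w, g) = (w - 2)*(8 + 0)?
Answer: -463248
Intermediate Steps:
h(w, g) = -16 + 8*w (h(w, g) = (-2 + w)*8 = -16 + 8*w)
y(k, U) = 96 + U + k (y(k, U) = (k + U) + (-16 + 8*14) = (U + k) + (-16 + 112) = (U + k) + 96 = 96 + U + k)
-463478 - (-1)*y((-9 + 14)*9, 89) = -463478 - (-1)*(96 + 89 + (-9 + 14)*9) = -463478 - (-1)*(96 + 89 + 5*9) = -463478 - (-1)*(96 + 89 + 45) = -463478 - (-1)*230 = -463478 - 1*(-230) = -463478 + 230 = -463248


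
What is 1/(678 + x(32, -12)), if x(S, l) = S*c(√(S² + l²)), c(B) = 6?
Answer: 1/870 ≈ 0.0011494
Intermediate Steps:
x(S, l) = 6*S (x(S, l) = S*6 = 6*S)
1/(678 + x(32, -12)) = 1/(678 + 6*32) = 1/(678 + 192) = 1/870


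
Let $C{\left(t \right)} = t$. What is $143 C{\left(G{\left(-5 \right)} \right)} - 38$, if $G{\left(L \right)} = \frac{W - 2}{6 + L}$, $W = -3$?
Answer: $-753$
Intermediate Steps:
$G{\left(L \right)} = - \frac{5}{6 + L}$ ($G{\left(L \right)} = \frac{-3 - 2}{6 + L} = - \frac{5}{6 + L}$)
$143 C{\left(G{\left(-5 \right)} \right)} - 38 = 143 \left(- \frac{5}{6 - 5}\right) - 38 = 143 \left(- \frac{5}{1}\right) - 38 = 143 \left(\left(-5\right) 1\right) - 38 = 143 \left(-5\right) - 38 = -715 - 38 = -753$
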